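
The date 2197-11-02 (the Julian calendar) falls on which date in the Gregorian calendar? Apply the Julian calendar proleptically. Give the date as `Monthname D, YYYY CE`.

The Julian–Gregorian offset here is 14 days (Julian trailing).
2 November 2197 Julian + 14 days → 16 November 2197 Gregorian.

November 16, 2197 CE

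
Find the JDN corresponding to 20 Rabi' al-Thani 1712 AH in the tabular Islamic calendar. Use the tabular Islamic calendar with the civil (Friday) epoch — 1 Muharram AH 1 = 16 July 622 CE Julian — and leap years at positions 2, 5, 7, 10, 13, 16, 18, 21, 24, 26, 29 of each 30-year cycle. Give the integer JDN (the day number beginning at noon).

2554869

In the Gregorian calendar the same day is 22 November 2282.
JDN 2451545 is 1 January 2000 CE (Gregorian); the target day is +103324 days from there, so JDN = 2554869.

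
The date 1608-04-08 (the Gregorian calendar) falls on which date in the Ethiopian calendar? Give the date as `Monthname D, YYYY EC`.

Both dates share Julian Day Number 2308468; in the Ethiopian calendar that is 3 Miyazya 1600 EC.

Miyazya 3, 1600 EC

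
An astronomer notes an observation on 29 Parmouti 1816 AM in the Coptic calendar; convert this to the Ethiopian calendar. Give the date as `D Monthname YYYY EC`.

29 Miyazya 2092 EC

Julian Day Number of the source date = 2488197.
Converting JDN 2488197 to the Ethiopian calendar gives 29 Miyazya 2092 EC.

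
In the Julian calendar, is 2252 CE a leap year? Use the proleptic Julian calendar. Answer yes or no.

2252 mod 4 = 0, so it is a leap year in the Julian calendar.

yes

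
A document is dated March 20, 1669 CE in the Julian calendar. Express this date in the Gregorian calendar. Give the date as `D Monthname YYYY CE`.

At this point the Julian calendar is 10 days behind the Gregorian.
20 March 1669 Julian + 10 days → 30 March 1669 Gregorian.

30 March 1669 CE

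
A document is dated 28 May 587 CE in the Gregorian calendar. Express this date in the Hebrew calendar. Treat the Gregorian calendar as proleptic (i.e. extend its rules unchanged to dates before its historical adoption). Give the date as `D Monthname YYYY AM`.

Both dates share Julian Day Number 1935605; in the Hebrew calendar that is 14 Sivan 4347 AM.

14 Sivan 4347 AM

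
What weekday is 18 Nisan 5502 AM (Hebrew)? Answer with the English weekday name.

Sunday

This is JDN 2357424 (22 April 1742 Gregorian).
Since JDN mod 7 = 6 (0 = Monday), the day is Sunday.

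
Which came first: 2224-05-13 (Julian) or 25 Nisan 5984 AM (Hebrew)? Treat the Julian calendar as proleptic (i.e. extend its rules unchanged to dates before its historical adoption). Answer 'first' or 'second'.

Converting both to JDN: 2533507 vs 2533463; the smaller is the second.

second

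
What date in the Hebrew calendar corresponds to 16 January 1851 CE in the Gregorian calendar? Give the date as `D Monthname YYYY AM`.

13 Shevat 5611 AM

Both dates share Julian Day Number 2397139; in the Hebrew calendar that is 13 Shevat 5611 AM.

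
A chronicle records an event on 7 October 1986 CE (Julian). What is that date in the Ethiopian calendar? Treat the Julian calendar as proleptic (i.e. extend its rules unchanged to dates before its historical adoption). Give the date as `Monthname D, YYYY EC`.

The source date corresponds to 20 October 1986 in the Gregorian calendar (JDN 2446724).
That day falls on 10 Tikimt 1979 EC in the Ethiopian calendar.

Tikimt 10, 1979 EC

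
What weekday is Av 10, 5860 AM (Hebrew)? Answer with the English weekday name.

In the Gregorian calendar this is 15 August 2100 (JDN 2488296).
Since JDN mod 7 = 6 (0 = Monday), the day is Sunday.

Sunday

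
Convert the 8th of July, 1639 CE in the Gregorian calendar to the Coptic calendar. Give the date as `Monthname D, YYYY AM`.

Epip 4, 1355 AM

Both dates share Julian Day Number 2319881; in the Coptic calendar that is 4 Epip 1355 AM.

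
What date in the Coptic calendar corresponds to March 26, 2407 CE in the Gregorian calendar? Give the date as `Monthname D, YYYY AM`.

Paremhat 14, 2123 AM

Julian Day Number of the source date = 2600283.
Converting JDN 2600283 to the Coptic calendar gives 14 Paremhat 2123 AM.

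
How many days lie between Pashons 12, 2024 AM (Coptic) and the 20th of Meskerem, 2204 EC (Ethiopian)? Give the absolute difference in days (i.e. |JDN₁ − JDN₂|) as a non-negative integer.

First date → JDN 2564182; second date → JDN 2528886.
The interval is |2564182 − 2528886| = 35296 days.

35296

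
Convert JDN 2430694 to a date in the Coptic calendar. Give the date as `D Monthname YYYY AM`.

JDN 2430694 is 30 November 1942 in the Gregorian calendar.
In the Coptic calendar that day is 21 Hathor 1659 AM.

21 Hathor 1659 AM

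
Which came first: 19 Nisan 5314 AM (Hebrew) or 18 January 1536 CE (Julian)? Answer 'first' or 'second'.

second

The two dates have Julian Day Numbers 2288737 and 2282099 respectively.
Since 2282099 < 2288737, the second date comes first.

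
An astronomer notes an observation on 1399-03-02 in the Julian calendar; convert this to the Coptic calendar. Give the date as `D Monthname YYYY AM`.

Julian Day Number of the source date = 2232103.
Converting JDN 2232103 to the Coptic calendar gives 6 Paremhat 1115 AM.

6 Paremhat 1115 AM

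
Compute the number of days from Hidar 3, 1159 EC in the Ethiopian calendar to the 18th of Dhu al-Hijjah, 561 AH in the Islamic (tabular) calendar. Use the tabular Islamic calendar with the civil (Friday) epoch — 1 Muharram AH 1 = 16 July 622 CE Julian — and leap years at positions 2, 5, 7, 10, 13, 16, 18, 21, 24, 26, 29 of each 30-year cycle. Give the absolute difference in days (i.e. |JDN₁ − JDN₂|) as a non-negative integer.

First date → JDN 2147242; second date → JDN 2147227.
The interval is |2147242 − 2147227| = 15 days.

15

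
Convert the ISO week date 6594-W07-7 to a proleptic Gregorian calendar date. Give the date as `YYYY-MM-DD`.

6594-02-16

ISO week 1 of 6594 is the week containing the first Thursday of 6594.
Week 7, day 7 (Sunday) lands on 6594-02-16.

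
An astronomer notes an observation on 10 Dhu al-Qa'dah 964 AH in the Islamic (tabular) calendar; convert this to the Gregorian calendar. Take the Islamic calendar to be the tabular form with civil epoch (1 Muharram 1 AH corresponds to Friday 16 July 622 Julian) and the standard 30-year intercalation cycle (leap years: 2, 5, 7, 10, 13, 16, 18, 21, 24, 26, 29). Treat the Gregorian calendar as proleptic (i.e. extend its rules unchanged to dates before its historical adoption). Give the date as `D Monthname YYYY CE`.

14 September 1557 CE

Julian Day Number of the source date = 2289999.
Converting JDN 2289999 to the Gregorian calendar gives 14 September 1557 CE.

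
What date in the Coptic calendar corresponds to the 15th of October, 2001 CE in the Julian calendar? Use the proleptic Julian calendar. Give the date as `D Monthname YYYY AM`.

18 Paopi 1718 AM

The source date corresponds to 28 October 2001 in the Gregorian calendar (JDN 2452211).
That day falls on 18 Paopi 1718 AM in the Coptic calendar.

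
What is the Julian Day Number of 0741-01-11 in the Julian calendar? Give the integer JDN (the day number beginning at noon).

1991719

In the proleptic Gregorian calendar the same day is 15 January 741.
JDN 2451545 is 1 January 2000 CE (Gregorian); the target day is −459826 days from there, so JDN = 1991719.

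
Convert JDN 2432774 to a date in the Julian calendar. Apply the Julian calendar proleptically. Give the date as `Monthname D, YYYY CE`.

July 28, 1948 CE

The Gregorian equivalent of JDN 2432774 is 10 August 1948.
In the Julian calendar that day is July 28, 1948 CE.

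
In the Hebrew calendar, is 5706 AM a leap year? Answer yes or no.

Hebrew year 5706 is year 6 of its 19-year Metonic cycle; leap years are at positions 3, 6, 8, 11, 14, 17, 19, so it is a leap year (13 months).

yes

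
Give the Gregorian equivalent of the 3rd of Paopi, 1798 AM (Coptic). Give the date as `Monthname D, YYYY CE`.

October 13, 2081 CE

Both dates share Julian Day Number 2481416; in the Gregorian calendar that is 13 October 2081 CE.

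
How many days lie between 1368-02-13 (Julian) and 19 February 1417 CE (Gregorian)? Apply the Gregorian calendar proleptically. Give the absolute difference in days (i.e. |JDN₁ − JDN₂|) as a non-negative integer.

17895

JDN of the first date = 2220763.
JDN of the second date = 2238658.
|2238658 − 2220763| = 17895.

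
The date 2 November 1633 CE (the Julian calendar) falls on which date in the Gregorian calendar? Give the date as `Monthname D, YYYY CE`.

For dates in this range the Gregorian date is 10 days ahead of the Julian.
2 November 1633 Julian + 10 days → 12 November 1633 Gregorian.

November 12, 1633 CE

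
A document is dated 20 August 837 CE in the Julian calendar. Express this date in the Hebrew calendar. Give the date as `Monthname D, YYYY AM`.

Elul 15, 4597 AM

The source date corresponds to 24 August 837 in the proleptic Gregorian calendar (JDN 2027004).
That day falls on 15 Elul 4597 AM in the Hebrew calendar.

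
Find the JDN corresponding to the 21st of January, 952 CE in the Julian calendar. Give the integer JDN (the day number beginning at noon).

In the proleptic Gregorian calendar the same day is 26 January 952.
JDN 2451545 is 1 January 2000 CE (Gregorian); the target day is −382749 days from there, so JDN = 2068796.

2068796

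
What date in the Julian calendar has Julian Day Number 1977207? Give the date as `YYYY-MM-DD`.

JDN 1977207 is 23 April 701 in the proleptic Gregorian calendar.
In the Julian calendar that day is 0701-04-19.

0701-04-19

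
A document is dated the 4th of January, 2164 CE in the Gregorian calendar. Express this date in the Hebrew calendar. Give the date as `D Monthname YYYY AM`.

Both dates share Julian Day Number 2511448; in the Hebrew calendar that is 9 Tevet 5924 AM.

9 Tevet 5924 AM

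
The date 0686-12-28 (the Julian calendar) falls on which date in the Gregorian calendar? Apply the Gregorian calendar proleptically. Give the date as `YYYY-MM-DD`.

0686-12-31

At this point the Julian calendar is 3 days behind the Gregorian.
28 December 686 Julian + 3 days → 31 December 686 Gregorian.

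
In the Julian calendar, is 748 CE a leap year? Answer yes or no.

yes

748 mod 4 = 0, so it is a leap year in the Julian calendar.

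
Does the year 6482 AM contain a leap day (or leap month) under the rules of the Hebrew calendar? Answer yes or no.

Hebrew year 6482 is year 3 of its 19-year Metonic cycle; leap years are at positions 3, 6, 8, 11, 14, 17, 19, so it is a leap year (13 months).

yes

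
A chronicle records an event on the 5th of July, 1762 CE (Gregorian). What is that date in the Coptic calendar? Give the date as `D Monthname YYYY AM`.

Julian Day Number of the source date = 2364803.
Converting JDN 2364803 to the Coptic calendar gives 30 Paoni 1478 AM.

30 Paoni 1478 AM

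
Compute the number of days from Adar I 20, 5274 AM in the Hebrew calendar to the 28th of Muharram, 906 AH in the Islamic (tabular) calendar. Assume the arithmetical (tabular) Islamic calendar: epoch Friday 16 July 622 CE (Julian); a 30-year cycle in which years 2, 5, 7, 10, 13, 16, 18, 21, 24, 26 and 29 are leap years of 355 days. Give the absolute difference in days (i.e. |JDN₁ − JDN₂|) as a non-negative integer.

4924

JDN of the first date = 2274093.
JDN of the second date = 2269169.
|2269169 − 2274093| = 4924.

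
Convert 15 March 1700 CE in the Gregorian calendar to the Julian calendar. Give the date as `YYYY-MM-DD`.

1700-03-04

The Julian–Gregorian offset here is 11 days (Julian trailing).
15 March 1700 Gregorian − 11 days → 4 March 1700 Julian.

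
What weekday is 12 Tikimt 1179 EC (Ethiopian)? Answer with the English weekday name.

Equivalently 16 October 1186 Gregorian, JDN 2154526.
2154526 ≡ 3 (mod 7); counting from Monday = 0 gives Thursday.

Thursday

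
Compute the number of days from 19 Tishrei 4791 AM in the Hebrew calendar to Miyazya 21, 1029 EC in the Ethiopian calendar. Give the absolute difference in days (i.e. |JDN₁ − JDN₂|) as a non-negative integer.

2402

First date → JDN 2097526; second date → JDN 2099928.
The interval is |2097526 − 2099928| = 2402 days.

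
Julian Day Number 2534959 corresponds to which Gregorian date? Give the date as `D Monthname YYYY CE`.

19 May 2228 CE

Counting from JDN 2299161 = 15 Oct 1582 gives an offset of 235798 days.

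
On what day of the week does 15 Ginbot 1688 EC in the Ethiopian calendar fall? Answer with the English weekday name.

Equivalently 20 May 1696 Gregorian, JDN 2340652.
JDN 2340652 mod 7 = 6, and JDN 0 was a Monday, so this is a Sunday.

Sunday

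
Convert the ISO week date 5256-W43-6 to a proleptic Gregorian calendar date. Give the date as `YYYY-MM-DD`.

5256-10-28

ISO week 1 of 5256 is the week containing the first Thursday of 5256.
Week 43, day 6 (Saturday) lands on 5256-10-28.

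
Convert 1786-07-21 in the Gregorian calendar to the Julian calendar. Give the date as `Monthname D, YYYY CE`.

July 10, 1786 CE

At this point the Julian calendar is 11 days behind the Gregorian.
21 July 1786 Gregorian − 11 days → 10 July 1786 Julian.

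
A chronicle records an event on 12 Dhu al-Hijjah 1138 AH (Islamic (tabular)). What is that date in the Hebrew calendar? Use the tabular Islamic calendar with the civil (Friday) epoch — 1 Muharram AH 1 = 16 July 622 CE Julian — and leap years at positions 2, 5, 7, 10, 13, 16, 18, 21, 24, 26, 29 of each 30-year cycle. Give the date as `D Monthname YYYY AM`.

Julian Day Number of the source date = 2351691.
Converting JDN 2351691 to the Hebrew calendar gives 14 Av 5486 AM.

14 Av 5486 AM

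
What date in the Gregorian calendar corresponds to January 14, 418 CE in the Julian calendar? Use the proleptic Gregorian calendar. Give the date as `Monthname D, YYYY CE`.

January 15, 418 CE

The Julian–Gregorian offset here is 1 day (Julian trailing).
14 January 418 Julian + 1 day → 15 January 418 Gregorian.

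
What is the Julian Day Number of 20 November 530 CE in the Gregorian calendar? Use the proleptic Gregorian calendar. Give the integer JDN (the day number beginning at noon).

JDN 2400001 is 17 November 1858 CE (Gregorian), MJD 0; the target day is −485039 days from there, so JDN = 1914962.

1914962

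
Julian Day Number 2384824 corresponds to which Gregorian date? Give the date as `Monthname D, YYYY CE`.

April 29, 1817 CE

JDN 2451545 is 1 Jan 2000; 2384824 is −66721 days from there.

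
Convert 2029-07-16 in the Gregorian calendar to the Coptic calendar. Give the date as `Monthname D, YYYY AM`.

Julian Day Number of the source date = 2462334.
Converting JDN 2462334 to the Coptic calendar gives 9 Epip 1745 AM.

Epip 9, 1745 AM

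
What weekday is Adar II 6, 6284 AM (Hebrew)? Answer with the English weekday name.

This is JDN 2643004 (13 March 2524 Gregorian).
JDN 2643004 mod 7 = 0, and JDN 0 was a Monday, so this is a Monday.

Monday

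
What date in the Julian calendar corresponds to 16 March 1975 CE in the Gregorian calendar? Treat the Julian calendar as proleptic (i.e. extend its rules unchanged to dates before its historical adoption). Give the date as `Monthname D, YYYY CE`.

March 3, 1975 CE

For dates in this range the Gregorian date is 13 days ahead of the Julian.
16 March 1975 Gregorian − 13 days → 3 March 1975 Julian.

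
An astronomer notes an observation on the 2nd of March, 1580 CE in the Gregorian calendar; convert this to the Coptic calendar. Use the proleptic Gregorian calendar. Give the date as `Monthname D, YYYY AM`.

Meshir 26, 1296 AM

Both dates share Julian Day Number 2298204; in the Coptic calendar that is 26 Meshir 1296 AM.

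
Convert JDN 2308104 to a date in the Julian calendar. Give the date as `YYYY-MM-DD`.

The Gregorian equivalent of JDN 2308104 is 10 April 1607.
In the Julian calendar that day is 1607-03-31.

1607-03-31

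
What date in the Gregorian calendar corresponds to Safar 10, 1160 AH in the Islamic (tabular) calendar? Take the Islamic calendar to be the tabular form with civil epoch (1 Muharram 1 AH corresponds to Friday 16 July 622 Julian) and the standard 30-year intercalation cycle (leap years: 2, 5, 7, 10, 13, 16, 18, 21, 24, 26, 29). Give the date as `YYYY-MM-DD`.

Both dates share Julian Day Number 2359190; in the Gregorian calendar that is 21 February 1747 CE.

1747-02-21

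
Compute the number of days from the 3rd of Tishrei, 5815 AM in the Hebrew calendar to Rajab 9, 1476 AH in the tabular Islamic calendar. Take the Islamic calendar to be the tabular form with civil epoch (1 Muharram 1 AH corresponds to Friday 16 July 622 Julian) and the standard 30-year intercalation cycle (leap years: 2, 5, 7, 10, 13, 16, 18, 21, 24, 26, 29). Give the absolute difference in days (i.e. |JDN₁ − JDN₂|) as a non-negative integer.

JDN of the first date = 2471546.
JDN of the second date = 2471316.
|2471316 − 2471546| = 230.

230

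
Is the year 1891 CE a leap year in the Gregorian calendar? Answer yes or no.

1891 is not divisible by 4, so it is a common year.

no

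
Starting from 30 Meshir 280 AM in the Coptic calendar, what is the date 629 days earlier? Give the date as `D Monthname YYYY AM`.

Counting 629 days back from JDN 1927114 reaches JDN 1926485, which is 12 Paoni 278 AM.

12 Paoni 278 AM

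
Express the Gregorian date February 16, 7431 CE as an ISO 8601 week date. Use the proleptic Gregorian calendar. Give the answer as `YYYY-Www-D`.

The weekday is Wednesday (ISO weekday 3).
That Wednesday belongs to ISO week 7 of ISO year 7431.

7431-W07-3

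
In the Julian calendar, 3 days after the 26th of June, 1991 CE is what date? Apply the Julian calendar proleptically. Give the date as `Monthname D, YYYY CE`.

The starting date is JDN 2448447; 2448447 + 3 = 2448450.
JDN 2448450 corresponds to June 29, 1991 CE.

June 29, 1991 CE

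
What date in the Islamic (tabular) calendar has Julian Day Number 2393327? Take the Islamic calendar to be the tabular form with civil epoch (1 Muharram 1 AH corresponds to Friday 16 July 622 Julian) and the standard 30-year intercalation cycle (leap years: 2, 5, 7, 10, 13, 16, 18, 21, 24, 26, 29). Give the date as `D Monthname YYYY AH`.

10 Jumada al-Thani 1256 AH

The Gregorian equivalent of JDN 2393327 is 9 August 1840.
In the tabular Islamic calendar that day is 10 Jumada al-Thani 1256 AH.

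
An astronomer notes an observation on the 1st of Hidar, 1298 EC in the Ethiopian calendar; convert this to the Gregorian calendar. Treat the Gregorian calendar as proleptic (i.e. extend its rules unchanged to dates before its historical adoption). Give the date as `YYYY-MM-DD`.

1305-11-05

Julian Day Number of the source date = 2198010.
Converting JDN 2198010 to the Gregorian calendar gives 5 November 1305 CE.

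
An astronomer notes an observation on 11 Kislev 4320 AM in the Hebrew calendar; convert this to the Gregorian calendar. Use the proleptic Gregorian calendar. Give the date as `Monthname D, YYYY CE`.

November 28, 559 CE

Julian Day Number of the source date = 1925562.
Converting JDN 1925562 to the Gregorian calendar gives 28 November 559 CE.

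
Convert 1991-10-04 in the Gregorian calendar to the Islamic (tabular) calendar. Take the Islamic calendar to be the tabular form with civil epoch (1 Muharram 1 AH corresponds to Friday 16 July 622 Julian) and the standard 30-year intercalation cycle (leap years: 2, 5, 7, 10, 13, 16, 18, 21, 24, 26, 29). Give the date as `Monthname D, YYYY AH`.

Both dates share Julian Day Number 2448534; in the tabular Islamic calendar that is 25 Rabi' al-Awwal 1412 AH.

Rabi' al-Awwal 25, 1412 AH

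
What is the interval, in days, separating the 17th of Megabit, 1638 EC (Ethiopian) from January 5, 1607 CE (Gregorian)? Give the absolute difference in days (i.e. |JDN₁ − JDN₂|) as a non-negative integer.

First date → JDN 2322331; second date → JDN 2308009.
The interval is |2322331 − 2308009| = 14322 days.

14322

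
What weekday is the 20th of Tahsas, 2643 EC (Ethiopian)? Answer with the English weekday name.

Friday

This is JDN 2689320 (3 January 2651 Gregorian).
Since JDN mod 7 = 4 (0 = Monday), the day is Friday.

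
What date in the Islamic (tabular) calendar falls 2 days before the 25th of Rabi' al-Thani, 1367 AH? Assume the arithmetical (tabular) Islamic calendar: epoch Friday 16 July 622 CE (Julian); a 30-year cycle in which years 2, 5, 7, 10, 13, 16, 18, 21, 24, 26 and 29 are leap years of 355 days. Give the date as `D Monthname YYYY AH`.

Counting 2 days back from JDN 2432618 reaches JDN 2432616, which is 23 Rabi' al-Thani 1367 AH.

23 Rabi' al-Thani 1367 AH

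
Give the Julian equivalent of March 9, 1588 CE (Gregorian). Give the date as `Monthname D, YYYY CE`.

February 28, 1588 CE

For dates in this range the Gregorian date is 10 days ahead of the Julian.
9 March 1588 Gregorian − 10 days → 28 February 1588 Julian.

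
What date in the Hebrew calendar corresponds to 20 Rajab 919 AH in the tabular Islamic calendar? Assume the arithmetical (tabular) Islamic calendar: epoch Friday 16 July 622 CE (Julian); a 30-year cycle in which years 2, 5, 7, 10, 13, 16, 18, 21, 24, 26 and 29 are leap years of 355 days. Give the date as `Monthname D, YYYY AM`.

Both dates share Julian Day Number 2273945; in the Hebrew calendar that is 21 Tishrei 5274 AM.

Tishrei 21, 5274 AM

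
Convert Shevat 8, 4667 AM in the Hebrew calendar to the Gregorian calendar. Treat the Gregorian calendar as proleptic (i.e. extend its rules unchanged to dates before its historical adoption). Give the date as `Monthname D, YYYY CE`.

January 29, 907 CE

Both dates share Julian Day Number 2052363; in the Gregorian calendar that is 29 January 907 CE.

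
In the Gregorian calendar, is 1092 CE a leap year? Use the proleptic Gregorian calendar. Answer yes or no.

yes

1092 is divisible by 4 and not by 100, so it is a leap year.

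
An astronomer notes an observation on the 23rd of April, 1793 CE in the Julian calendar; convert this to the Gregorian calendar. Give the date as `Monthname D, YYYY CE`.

The Julian–Gregorian offset here is 11 days (Julian trailing).
23 April 1793 Julian + 11 days → 4 May 1793 Gregorian.

May 4, 1793 CE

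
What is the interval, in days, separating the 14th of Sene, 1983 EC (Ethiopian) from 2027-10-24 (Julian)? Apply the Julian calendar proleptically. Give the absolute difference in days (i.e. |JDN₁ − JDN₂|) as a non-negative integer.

First date → JDN 2448429; second date → JDN 2461716.
The interval is |2448429 − 2461716| = 13287 days.

13287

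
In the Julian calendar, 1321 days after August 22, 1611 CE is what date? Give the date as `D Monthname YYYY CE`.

Counting 1321 days forward from JDN 2309709 reaches JDN 2311030, which is 4 April 1615 CE.

4 April 1615 CE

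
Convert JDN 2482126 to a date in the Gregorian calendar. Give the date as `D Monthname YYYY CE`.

23 September 2083 CE

Counting from JDN 2299161 = 15 Oct 1582 gives an offset of 182965 days.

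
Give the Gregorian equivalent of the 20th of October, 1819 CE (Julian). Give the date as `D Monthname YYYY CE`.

1 November 1819 CE

For dates in this range the Gregorian date is 12 days ahead of the Julian.
20 October 1819 Julian + 12 days → 1 November 1819 Gregorian.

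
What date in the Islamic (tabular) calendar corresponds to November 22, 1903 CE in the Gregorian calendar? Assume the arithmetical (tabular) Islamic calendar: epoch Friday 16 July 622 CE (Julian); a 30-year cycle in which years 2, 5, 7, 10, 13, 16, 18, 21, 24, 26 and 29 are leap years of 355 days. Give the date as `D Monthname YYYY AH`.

2 Ramadan 1321 AH

Both dates share Julian Day Number 2416441; in the tabular Islamic calendar that is 2 Ramadan 1321 AH.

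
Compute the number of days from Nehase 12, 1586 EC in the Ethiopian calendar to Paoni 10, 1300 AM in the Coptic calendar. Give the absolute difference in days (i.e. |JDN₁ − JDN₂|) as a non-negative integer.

3714

JDN of the first date = 2303483.
JDN of the second date = 2299769.
|2299769 − 2303483| = 3714.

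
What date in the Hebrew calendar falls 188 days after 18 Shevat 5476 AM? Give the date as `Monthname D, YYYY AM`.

JDN of 18 Shevat 5476 AM = 2347857.
2347857 + 188 = 2348045.
JDN 2348045 in the Hebrew calendar is Av 29, 5476 AM.

Av 29, 5476 AM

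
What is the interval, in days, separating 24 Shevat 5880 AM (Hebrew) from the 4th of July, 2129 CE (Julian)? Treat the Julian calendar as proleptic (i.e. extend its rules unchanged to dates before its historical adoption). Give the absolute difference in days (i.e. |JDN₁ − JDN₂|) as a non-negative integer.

3433

JDN of the first date = 2495427.
JDN of the second date = 2498860.
|2498860 − 2495427| = 3433.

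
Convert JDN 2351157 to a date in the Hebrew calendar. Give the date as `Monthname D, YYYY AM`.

Adar 10, 5485 AM

The Gregorian equivalent of JDN 2351157 is 23 February 1725.
In the Hebrew calendar that day is Adar 10, 5485 AM.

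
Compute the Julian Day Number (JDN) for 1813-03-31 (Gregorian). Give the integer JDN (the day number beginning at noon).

2383334

JDN 2400001 is 17 November 1858 CE (Gregorian), MJD 0; the target day is −16667 days from there, so JDN = 2383334.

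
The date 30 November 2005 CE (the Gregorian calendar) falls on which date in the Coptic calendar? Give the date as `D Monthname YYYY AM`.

Both dates share Julian Day Number 2453705; in the Coptic calendar that is 21 Hathor 1722 AM.

21 Hathor 1722 AM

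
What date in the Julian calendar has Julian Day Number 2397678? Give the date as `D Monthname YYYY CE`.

26 June 1852 CE

The Gregorian equivalent of JDN 2397678 is 8 July 1852.
In the Julian calendar that day is 26 June 1852 CE.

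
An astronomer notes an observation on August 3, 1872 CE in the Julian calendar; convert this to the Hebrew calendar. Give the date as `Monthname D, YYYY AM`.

Julian Day Number of the source date = 2405021.
Converting JDN 2405021 to the Hebrew calendar gives 11 Av 5632 AM.

Av 11, 5632 AM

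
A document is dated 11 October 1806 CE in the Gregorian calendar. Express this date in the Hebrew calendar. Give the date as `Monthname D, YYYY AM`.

Both dates share Julian Day Number 2380971; in the Hebrew calendar that is 29 Tishrei 5567 AM.

Tishrei 29, 5567 AM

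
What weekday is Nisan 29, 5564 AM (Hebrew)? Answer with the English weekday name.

Tuesday

Equivalently 10 April 1804 Gregorian, JDN 2380057.
Since JDN mod 7 = 1 (0 = Monday), the day is Tuesday.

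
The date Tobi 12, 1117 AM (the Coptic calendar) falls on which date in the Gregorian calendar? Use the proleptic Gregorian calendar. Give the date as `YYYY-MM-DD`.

1401-01-16

Julian Day Number of the source date = 2232780.
Converting JDN 2232780 to the Gregorian calendar gives 16 January 1401 CE.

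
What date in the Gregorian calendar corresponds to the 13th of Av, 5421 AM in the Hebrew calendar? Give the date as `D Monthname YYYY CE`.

Julian Day Number of the source date = 2327948.
Converting JDN 2327948 to the Gregorian calendar gives 8 August 1661 CE.

8 August 1661 CE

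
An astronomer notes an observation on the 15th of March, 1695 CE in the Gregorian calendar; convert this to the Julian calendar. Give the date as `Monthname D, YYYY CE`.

For dates in this range the Gregorian date is 10 days ahead of the Julian.
15 March 1695 Gregorian − 10 days → 5 March 1695 Julian.

March 5, 1695 CE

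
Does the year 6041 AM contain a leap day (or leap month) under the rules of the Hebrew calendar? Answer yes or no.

no

Hebrew year 6041 is year 18 of its 19-year Metonic cycle; leap years are at positions 3, 6, 8, 11, 14, 17, 19, so it is a common year (12 months).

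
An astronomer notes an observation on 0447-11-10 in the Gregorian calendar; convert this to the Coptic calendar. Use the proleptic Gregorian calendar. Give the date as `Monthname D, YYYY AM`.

Hathor 12, 164 AM

Both dates share Julian Day Number 1884637; in the Coptic calendar that is 12 Hathor 164 AM.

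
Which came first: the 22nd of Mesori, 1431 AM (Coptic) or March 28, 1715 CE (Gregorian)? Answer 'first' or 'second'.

second

First date → JDN 2347688; second date → JDN 2347537.
JDN 2347537 < JDN 2347688, so the second date is earlier.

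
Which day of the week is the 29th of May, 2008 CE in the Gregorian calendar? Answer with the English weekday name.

Thursday

Since JDN mod 7 = 3 (0 = Monday), the day is Thursday.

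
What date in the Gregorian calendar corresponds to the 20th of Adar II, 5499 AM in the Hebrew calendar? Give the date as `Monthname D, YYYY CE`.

March 30, 1739 CE

Both dates share Julian Day Number 2356305; in the Gregorian calendar that is 30 March 1739 CE.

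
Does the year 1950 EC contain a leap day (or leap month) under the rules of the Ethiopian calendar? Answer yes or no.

no

1950 mod 4 = 2; in the Ethiopian calendar a year is leap when year mod 4 = 3, so it is a common year.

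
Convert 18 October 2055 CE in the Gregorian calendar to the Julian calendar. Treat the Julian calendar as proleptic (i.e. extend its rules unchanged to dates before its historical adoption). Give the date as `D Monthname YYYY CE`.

5 October 2055 CE

The Julian–Gregorian offset here is 13 days (Julian trailing).
18 October 2055 Gregorian − 13 days → 5 October 2055 Julian.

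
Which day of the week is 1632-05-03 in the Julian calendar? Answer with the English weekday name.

Thursday

In the Gregorian calendar this is 13 May 1632 (JDN 2317269).
Since JDN mod 7 = 3 (0 = Monday), the day is Thursday.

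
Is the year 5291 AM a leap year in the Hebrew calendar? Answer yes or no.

Hebrew year 5291 is year 9 of its 19-year Metonic cycle; leap years are at positions 3, 6, 8, 11, 14, 17, 19, so it is a common year (12 months).

no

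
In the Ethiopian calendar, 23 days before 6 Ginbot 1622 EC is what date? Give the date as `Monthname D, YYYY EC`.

JDN of 6 Ginbot 1622 EC = 2316536.
2316536 − 23 = 2316513.
JDN 2316513 in the Ethiopian calendar is Miyazya 13, 1622 EC.

Miyazya 13, 1622 EC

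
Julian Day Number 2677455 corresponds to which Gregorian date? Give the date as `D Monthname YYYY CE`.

JDN 2451545 is 1 Jan 2000; 2677455 is +225910 days from there.

10 July 2618 CE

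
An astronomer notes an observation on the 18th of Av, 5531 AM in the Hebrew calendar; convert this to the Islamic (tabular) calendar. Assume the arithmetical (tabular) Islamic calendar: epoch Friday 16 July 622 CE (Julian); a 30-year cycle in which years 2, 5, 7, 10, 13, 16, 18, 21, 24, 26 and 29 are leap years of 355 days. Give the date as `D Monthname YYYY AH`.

Julian Day Number of the source date = 2368114.
Converting JDN 2368114 to the tabular Islamic calendar gives 16 Rabi' al-Thani 1185 AH.

16 Rabi' al-Thani 1185 AH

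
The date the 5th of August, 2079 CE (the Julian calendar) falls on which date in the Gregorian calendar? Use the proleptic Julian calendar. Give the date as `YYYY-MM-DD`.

The Julian–Gregorian offset here is 13 days (Julian trailing).
5 August 2079 Julian + 13 days → 18 August 2079 Gregorian.

2079-08-18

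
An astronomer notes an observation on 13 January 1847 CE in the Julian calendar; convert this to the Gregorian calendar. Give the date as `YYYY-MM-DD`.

1847-01-25

For dates in this range the Gregorian date is 12 days ahead of the Julian.
13 January 1847 Julian + 12 days → 25 January 1847 Gregorian.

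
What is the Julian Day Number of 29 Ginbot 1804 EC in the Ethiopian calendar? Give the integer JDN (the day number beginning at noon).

Equivalently 5 June 1812 (Gregorian).
JDN 2400001 is 17 November 1858 CE (Gregorian), MJD 0; the target day is −16966 days from there, so JDN = 2383035.

2383035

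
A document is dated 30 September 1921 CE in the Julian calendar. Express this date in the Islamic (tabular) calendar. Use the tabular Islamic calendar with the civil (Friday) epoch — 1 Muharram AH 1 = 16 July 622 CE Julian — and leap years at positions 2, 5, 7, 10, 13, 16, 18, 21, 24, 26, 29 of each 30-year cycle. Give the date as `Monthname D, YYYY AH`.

Julian Day Number of the source date = 2422976.
Converting JDN 2422976 to the tabular Islamic calendar gives 10 Safar 1340 AH.

Safar 10, 1340 AH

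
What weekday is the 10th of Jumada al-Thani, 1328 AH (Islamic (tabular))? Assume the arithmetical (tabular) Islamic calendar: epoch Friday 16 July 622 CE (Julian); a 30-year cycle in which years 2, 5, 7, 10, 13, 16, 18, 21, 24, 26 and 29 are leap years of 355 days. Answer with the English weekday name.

Sunday

Equivalently 19 June 1910 Gregorian, JDN 2418842.
2418842 ≡ 6 (mod 7); counting from Monday = 0 gives Sunday.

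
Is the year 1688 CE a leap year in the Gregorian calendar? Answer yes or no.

yes

1688 is divisible by 4 and not by 100, so it is a leap year.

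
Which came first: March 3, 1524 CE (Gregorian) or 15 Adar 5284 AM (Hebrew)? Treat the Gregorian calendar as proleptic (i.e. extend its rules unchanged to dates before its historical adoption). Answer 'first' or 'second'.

second

First date → JDN 2277751; second date → JDN 2277748.
JDN 2277748 < JDN 2277751, so the second date is earlier.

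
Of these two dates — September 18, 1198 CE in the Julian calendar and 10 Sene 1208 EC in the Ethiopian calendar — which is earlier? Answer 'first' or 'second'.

The two dates have Julian Day Numbers 2158888 and 2165357 respectively.
Since 2158888 < 2165357, the first date comes first.

first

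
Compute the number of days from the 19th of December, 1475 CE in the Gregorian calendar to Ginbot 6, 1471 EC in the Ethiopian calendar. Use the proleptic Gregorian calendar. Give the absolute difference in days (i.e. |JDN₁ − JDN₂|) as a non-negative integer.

1238

First date → JDN 2260145; second date → JDN 2261383.
The interval is |2260145 − 2261383| = 1238 days.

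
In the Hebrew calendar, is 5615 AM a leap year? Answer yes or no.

no

Hebrew year 5615 is year 10 of its 19-year Metonic cycle; leap years are at positions 3, 6, 8, 11, 14, 17, 19, so it is a common year (12 months).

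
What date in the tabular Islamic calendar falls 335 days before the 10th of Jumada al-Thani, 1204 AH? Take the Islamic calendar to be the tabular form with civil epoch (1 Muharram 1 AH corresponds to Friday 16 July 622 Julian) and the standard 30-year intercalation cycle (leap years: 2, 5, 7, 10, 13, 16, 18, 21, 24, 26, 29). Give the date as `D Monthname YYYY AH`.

29 Jumada al-Thani 1203 AH

Counting 335 days back from JDN 2374900 reaches JDN 2374565, which is 29 Jumada al-Thani 1203 AH.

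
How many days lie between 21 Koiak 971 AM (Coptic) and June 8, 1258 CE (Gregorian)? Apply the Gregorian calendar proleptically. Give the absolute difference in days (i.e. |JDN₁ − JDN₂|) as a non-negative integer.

JDN of the first date = 2179432.
JDN of the second date = 2180694.
|2180694 − 2179432| = 1262.

1262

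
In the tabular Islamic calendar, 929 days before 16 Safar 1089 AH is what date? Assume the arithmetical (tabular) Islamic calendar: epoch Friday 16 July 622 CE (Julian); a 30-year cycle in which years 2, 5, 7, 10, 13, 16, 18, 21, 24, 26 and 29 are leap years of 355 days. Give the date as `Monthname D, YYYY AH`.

Rajab 3, 1086 AH

Counting 929 days back from JDN 2334036 reaches JDN 2333107, which is Rajab 3, 1086 AH.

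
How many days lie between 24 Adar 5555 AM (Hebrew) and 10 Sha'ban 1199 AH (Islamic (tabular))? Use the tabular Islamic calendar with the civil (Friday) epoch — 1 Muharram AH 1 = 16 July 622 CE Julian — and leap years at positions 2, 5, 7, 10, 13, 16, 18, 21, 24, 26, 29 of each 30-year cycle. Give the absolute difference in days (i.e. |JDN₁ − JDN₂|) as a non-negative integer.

First date → JDN 2376744; second date → JDN 2373187.
The interval is |2376744 − 2373187| = 3557 days.

3557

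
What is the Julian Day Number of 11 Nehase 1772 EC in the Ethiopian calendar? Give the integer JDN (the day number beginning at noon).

2371419

In the Gregorian calendar the same day is 15 August 1780.
JDN 2299161 is 15 October 1582 CE (Gregorian); the target day is +72258 days from there, so JDN = 2371419.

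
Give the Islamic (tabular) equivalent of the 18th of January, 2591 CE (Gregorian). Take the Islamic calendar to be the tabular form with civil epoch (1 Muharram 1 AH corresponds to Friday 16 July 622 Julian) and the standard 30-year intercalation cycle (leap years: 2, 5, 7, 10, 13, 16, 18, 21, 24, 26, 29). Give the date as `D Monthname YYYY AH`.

Both dates share Julian Day Number 2667421; in the tabular Islamic calendar that is 1 Dhu al-Hijjah 2029 AH.

1 Dhu al-Hijjah 2029 AH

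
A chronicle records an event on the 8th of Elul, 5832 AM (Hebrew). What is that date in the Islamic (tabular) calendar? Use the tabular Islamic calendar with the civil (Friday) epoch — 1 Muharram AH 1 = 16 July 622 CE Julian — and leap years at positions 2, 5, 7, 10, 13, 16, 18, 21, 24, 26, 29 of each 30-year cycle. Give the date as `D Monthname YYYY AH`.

Both dates share Julian Day Number 2478077; in the tabular Islamic calendar that is 7 Sha'ban 1495 AH.

7 Sha'ban 1495 AH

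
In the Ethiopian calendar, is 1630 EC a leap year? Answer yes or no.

1630 mod 4 = 2; in the Ethiopian calendar a year is leap when year mod 4 = 3, so it is a common year.

no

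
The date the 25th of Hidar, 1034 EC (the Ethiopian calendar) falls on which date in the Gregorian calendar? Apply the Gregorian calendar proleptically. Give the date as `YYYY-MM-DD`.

1041-11-27

Julian Day Number of the source date = 2101608.
Converting JDN 2101608 to the Gregorian calendar gives 27 November 1041 CE.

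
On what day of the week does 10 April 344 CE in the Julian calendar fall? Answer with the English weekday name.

Tuesday

This is JDN 1846804 (11 April 344 Gregorian).
JDN 1846804 mod 7 = 1, and JDN 0 was a Monday, so this is a Tuesday.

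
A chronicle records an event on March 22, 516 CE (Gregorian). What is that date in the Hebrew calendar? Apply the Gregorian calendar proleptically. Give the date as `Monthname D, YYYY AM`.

Both dates share Julian Day Number 1909606; in the Hebrew calendar that is 2 Nisan 4276 AM.

Nisan 2, 4276 AM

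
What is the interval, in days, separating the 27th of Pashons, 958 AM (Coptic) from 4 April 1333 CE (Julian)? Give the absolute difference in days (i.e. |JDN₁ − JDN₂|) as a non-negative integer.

33190

JDN of the first date = 2174840.
JDN of the second date = 2208030.
|2208030 − 2174840| = 33190.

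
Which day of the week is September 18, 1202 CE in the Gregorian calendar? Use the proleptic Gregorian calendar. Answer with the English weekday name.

Since JDN mod 7 = 2 (0 = Monday), the day is Wednesday.

Wednesday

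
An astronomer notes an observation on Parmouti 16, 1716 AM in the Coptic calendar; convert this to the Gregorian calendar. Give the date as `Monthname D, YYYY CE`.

Both dates share Julian Day Number 2451659; in the Gregorian calendar that is 24 April 2000 CE.

April 24, 2000 CE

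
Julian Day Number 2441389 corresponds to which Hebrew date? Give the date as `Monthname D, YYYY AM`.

JDN 2441389 is 12 March 1972 in the Gregorian calendar.
In the Hebrew calendar that day is Adar 26, 5732 AM.

Adar 26, 5732 AM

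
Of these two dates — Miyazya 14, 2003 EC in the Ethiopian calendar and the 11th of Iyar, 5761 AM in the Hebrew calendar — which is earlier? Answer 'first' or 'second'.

second

The two dates have Julian Day Numbers 2455674 and 2452034 respectively.
Since 2452034 < 2455674, the second date comes first.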